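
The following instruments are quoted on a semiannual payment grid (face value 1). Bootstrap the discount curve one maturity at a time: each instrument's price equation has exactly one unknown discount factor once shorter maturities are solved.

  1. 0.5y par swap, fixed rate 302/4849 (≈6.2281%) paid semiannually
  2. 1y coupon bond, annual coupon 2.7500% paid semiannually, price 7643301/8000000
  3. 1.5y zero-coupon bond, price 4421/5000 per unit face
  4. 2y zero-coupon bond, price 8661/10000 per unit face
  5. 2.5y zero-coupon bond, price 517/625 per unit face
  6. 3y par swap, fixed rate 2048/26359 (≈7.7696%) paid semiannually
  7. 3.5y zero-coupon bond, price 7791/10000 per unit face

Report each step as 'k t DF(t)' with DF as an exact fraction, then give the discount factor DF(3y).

step 1 [0.5y] swap r/2=151/4849: DF=(1 − 151/4849·(0))/(1+151/4849) = 4849/5000 ≈ 0.969800
step 2 [1y] bond c/2=11/800: DF=(7643301/8000000 − 11/800·(0.969800))/(1+11/800) = 9293/10000 ≈ 0.929300
step 3 [1.5y] zero: DF = P = 4421/5000 ≈ 0.884200
step 4 [2y] zero: DF = P = 8661/10000 ≈ 0.866100
step 5 [2.5y] zero: DF = P = 517/625 ≈ 0.827200
step 6 [3y] swap r/2=1024/26359: DF=(1 − 1024/26359·(0.969800+0.929300+0.884200+0.866100+0.827200))/(1+1024/26359) = 497/625 ≈ 0.795200
step 7 [3.5y] zero: DF = P = 7791/10000 ≈ 0.779100

1 1/2 4849/5000
2 1 9293/10000
3 3/2 4421/5000
4 2 8661/10000
5 5/2 517/625
6 3 497/625
7 7/2 7791/10000
DF(3y) = 497/625 ≈ 0.795200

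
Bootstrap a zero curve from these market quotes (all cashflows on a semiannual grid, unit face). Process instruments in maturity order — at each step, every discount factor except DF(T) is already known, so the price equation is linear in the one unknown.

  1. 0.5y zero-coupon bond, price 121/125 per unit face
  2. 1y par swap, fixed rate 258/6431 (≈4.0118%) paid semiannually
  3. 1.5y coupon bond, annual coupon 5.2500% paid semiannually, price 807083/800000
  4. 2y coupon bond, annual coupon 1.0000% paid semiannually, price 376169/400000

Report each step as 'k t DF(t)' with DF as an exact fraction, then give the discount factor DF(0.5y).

1 1/2 121/125
2 1 9613/10000
3 3/2 9337/10000
4 2 1843/2000
DF(0.5y) = 121/125 ≈ 0.968000

step 1 [0.5y] zero: DF = P = 121/125 ≈ 0.968000
step 2 [1y] swap r/2=129/6431: DF=(1 − 129/6431·(0.968000))/(1+129/6431) = 9613/10000 ≈ 0.961300
step 3 [1.5y] bond c/2=21/800: DF=(807083/800000 − 21/800·(0.968000+0.961300))/(1+21/800) = 9337/10000 ≈ 0.933700
step 4 [2y] bond c/2=1/200: DF=(376169/400000 − 1/200·(0.968000+0.961300+0.933700))/(1+1/200) = 1843/2000 ≈ 0.921500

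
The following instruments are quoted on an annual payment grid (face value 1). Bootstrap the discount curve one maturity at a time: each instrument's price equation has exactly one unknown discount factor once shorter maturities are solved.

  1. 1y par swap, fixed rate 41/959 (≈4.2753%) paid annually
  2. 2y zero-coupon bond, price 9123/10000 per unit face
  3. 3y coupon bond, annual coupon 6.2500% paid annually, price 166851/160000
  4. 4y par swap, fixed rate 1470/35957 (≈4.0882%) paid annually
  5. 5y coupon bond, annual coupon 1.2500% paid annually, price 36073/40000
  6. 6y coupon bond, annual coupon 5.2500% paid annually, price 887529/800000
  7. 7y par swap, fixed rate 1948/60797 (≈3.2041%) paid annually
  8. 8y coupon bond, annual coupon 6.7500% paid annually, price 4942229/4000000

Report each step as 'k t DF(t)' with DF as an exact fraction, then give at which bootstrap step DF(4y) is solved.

step 1 [1y] swap r/1=41/959: DF=(1 − 41/959·(0))/(1+41/959) = 959/1000 ≈ 0.959000
step 2 [2y] zero: DF = P = 9123/10000 ≈ 0.912300
step 3 [3y] bond c/1=1/16: DF=(166851/160000 − 1/16·(0.959000+0.912300))/(1+1/16) = 4357/5000 ≈ 0.871400
step 4 [4y] swap r/1=1470/35957: DF=(1 − 1470/35957·(0.959000+0.912300+0.871400))/(1+1470/35957) = 853/1000 ≈ 0.853000
step 5 [5y] bond c/1=1/80: DF=(36073/40000 − 1/80·(0.959000+0.912300+0.871400+0.853000))/(1+1/80) = 8463/10000 ≈ 0.846300
step 6 [6y] bond c/1=21/400: DF=(887529/800000 − 21/400·(0.959000+0.912300+0.871400+0.853000+0.846300))/(1+21/400) = 333/400 ≈ 0.832500
step 7 [7y] swap r/1=1948/60797: DF=(1 − 1948/60797·(0.959000+0.912300+0.871400+0.853000+0.846300+0.832500))/(1+1948/60797) = 2013/2500 ≈ 0.805200
step 8 [8y] bond c/1=27/400: DF=(4942229/4000000 − 27/400·(0.959000+0.912300+0.871400+0.853000+0.846300+0.832500+0.805200))/(1+27/400) = 773/1000 ≈ 0.773000

1 1 959/1000
2 2 9123/10000
3 3 4357/5000
4 4 853/1000
5 5 8463/10000
6 6 333/400
7 7 2013/2500
8 8 773/1000
DF(4y) is solved at step 4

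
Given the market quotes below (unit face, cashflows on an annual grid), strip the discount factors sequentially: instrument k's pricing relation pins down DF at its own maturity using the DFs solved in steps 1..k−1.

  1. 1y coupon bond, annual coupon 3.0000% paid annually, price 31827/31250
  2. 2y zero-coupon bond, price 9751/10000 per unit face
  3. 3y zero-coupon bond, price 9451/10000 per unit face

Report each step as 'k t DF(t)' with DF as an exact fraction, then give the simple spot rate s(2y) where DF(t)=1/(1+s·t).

1 1 618/625
2 2 9751/10000
3 3 9451/10000
s(2y) = (1/(9751/10000) − 1)/(2) = 249/19502 ≈ 1.2768%

step 1 [1y] bond c/1=3/100: DF=(31827/31250 − 3/100·(0))/(1+3/100) = 618/625 ≈ 0.988800
step 2 [2y] zero: DF = P = 9751/10000 ≈ 0.975100
step 3 [3y] zero: DF = P = 9451/10000 ≈ 0.945100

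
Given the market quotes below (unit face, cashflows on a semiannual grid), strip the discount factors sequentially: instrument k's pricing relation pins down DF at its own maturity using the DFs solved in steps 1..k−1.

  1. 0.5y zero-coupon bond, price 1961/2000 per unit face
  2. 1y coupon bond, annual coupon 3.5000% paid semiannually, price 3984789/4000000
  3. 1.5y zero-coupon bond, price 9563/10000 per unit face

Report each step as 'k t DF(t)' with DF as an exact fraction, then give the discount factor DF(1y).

step 1 [0.5y] zero: DF = P = 1961/2000 ≈ 0.980500
step 2 [1y] bond c/2=7/400: DF=(3984789/4000000 − 7/400·(0.980500))/(1+7/400) = 4811/5000 ≈ 0.962200
step 3 [1.5y] zero: DF = P = 9563/10000 ≈ 0.956300

1 1/2 1961/2000
2 1 4811/5000
3 3/2 9563/10000
DF(1y) = 4811/5000 ≈ 0.962200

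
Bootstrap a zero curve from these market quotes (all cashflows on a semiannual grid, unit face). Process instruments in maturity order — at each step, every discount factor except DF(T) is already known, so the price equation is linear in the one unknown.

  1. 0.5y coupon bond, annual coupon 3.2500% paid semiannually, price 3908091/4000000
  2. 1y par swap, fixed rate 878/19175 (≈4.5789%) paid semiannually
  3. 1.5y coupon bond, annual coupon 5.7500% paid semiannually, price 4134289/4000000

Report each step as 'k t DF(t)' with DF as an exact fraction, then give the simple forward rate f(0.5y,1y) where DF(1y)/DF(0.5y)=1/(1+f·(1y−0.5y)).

step 1 [0.5y] bond c/2=13/800: DF=(3908091/4000000 − 13/800·(0))/(1+13/800) = 4807/5000 ≈ 0.961400
step 2 [1y] swap r/2=439/19175: DF=(1 − 439/19175·(0.961400))/(1+439/19175) = 9561/10000 ≈ 0.956100
step 3 [1.5y] bond c/2=23/800: DF=(4134289/4000000 − 23/800·(0.961400+0.956100))/(1+23/800) = 9511/10000 ≈ 0.951100

1 1/2 4807/5000
2 1 9561/10000
3 3/2 9511/10000
f(0.5y,1y) = ((4807/5000)/(9561/10000) − 1)/(1/2) = 106/9561 ≈ 1.1087%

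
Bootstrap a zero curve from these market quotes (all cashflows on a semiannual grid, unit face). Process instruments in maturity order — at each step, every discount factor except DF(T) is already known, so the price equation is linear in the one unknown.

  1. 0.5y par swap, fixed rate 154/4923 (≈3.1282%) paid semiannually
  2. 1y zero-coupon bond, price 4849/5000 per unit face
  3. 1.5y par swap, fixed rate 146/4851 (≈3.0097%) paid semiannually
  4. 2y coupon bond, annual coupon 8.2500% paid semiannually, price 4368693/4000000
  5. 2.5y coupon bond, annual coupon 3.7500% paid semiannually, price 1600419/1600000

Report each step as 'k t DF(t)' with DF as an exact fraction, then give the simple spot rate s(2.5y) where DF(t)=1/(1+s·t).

step 1 [0.5y] swap r/2=77/4923: DF=(1 − 77/4923·(0))/(1+77/4923) = 4923/5000 ≈ 0.984600
step 2 [1y] zero: DF = P = 4849/5000 ≈ 0.969800
step 3 [1.5y] swap r/2=73/4851: DF=(1 − 73/4851·(0.984600+0.969800))/(1+73/4851) = 4781/5000 ≈ 0.956200
step 4 [2y] bond c/2=33/800: DF=(4368693/4000000 − 33/800·(0.984600+0.969800+0.956200))/(1+33/800) = 1167/1250 ≈ 0.933600
step 5 [2.5y] bond c/2=3/160: DF=(1600419/1600000 − 3/160·(0.984600+0.969800+0.956200+0.933600))/(1+3/160) = 9111/10000 ≈ 0.911100

1 1/2 4923/5000
2 1 4849/5000
3 3/2 4781/5000
4 2 1167/1250
5 5/2 9111/10000
s(2.5y) = (1/(9111/10000) − 1)/(5/2) = 1778/45555 ≈ 3.9030%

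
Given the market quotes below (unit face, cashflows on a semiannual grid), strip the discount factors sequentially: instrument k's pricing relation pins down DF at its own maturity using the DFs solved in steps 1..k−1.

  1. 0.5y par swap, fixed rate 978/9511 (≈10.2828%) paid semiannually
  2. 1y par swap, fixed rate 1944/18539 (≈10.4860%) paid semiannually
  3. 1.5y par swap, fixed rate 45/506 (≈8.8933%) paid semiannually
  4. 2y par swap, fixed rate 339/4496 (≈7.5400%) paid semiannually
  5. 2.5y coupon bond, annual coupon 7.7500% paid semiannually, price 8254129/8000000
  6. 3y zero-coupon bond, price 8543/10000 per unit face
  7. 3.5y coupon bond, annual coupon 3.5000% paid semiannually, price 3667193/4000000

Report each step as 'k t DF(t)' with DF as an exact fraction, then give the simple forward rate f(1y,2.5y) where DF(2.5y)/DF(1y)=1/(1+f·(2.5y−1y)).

step 1 [0.5y] swap r/2=489/9511: DF=(1 − 489/9511·(0))/(1+489/9511) = 9511/10000 ≈ 0.951100
step 2 [1y] swap r/2=972/18539: DF=(1 − 972/18539·(0.951100))/(1+972/18539) = 2257/2500 ≈ 0.902800
step 3 [1.5y] swap r/2=45/1012: DF=(1 − 45/1012·(0.951100+0.902800))/(1+45/1012) = 1757/2000 ≈ 0.878500
step 4 [2y] swap r/2=339/8992: DF=(1 − 339/8992·(0.951100+0.902800+0.878500))/(1+339/8992) = 2161/2500 ≈ 0.864400
step 5 [2.5y] bond c/2=31/800: DF=(8254129/8000000 − 31/800·(0.951100+0.902800+0.878500+0.864400))/(1+31/800) = 8591/10000 ≈ 0.859100
step 6 [3y] zero: DF = P = 8543/10000 ≈ 0.854300
step 7 [3.5y] bond c/2=7/400: DF=(3667193/4000000 − 7/400·(0.951100+0.902800+0.878500+0.864400+0.859100+0.854300))/(1+7/400) = 8097/10000 ≈ 0.809700

1 1/2 9511/10000
2 1 2257/2500
3 3/2 1757/2000
4 2 2161/2500
5 5/2 8591/10000
6 3 8543/10000
7 7/2 8097/10000
f(1y,2.5y) = ((2257/2500)/(8591/10000) − 1)/(3/2) = 874/25773 ≈ 3.3911%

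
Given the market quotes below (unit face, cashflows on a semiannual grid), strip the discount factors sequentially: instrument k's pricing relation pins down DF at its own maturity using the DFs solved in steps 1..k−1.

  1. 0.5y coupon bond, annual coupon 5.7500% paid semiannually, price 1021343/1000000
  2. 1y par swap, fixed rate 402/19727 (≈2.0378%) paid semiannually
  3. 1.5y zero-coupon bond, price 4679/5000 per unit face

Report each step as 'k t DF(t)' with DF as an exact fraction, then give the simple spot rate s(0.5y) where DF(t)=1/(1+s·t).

1 1/2 1241/1250
2 1 9799/10000
3 3/2 4679/5000
s(0.5y) = (1/(1241/1250) − 1)/(1/2) = 18/1241 ≈ 1.4504%

step 1 [0.5y] bond c/2=23/800: DF=(1021343/1000000 − 23/800·(0))/(1+23/800) = 1241/1250 ≈ 0.992800
step 2 [1y] swap r/2=201/19727: DF=(1 − 201/19727·(0.992800))/(1+201/19727) = 9799/10000 ≈ 0.979900
step 3 [1.5y] zero: DF = P = 4679/5000 ≈ 0.935800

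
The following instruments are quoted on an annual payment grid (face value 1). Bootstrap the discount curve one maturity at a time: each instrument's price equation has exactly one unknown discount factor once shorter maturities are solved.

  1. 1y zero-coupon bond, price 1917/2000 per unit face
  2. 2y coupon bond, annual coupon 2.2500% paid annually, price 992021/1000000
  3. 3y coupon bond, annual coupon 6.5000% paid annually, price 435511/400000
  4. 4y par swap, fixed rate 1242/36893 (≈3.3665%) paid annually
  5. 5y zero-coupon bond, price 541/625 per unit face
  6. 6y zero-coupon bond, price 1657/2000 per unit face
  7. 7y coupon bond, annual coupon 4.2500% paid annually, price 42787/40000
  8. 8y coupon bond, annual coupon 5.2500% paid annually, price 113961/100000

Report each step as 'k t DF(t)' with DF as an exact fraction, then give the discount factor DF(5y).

step 1 [1y] zero: DF = P = 1917/2000 ≈ 0.958500
step 2 [2y] bond c/1=9/400: DF=(992021/1000000 − 9/400·(0.958500))/(1+9/400) = 9491/10000 ≈ 0.949100
step 3 [3y] bond c/1=13/200: DF=(435511/400000 − 13/200·(0.958500+0.949100))/(1+13/200) = 9059/10000 ≈ 0.905900
step 4 [4y] swap r/1=1242/36893: DF=(1 − 1242/36893·(0.958500+0.949100+0.905900))/(1+1242/36893) = 4379/5000 ≈ 0.875800
step 5 [5y] zero: DF = P = 541/625 ≈ 0.865600
step 6 [6y] zero: DF = P = 1657/2000 ≈ 0.828500
step 7 [7y] bond c/1=17/400: DF=(42787/40000 − 17/400·(0.958500+0.949100+0.905900+0.875800+0.865600+0.828500))/(1+17/400) = 4033/5000 ≈ 0.806600
step 8 [8y] bond c/1=21/400: DF=(113961/100000 − 21/400·(0.958500+0.949100+0.905900+0.875800+0.865600+0.828500+0.806600))/(1+21/400) = 387/500 ≈ 0.774000

1 1 1917/2000
2 2 9491/10000
3 3 9059/10000
4 4 4379/5000
5 5 541/625
6 6 1657/2000
7 7 4033/5000
8 8 387/500
DF(5y) = 541/625 ≈ 0.865600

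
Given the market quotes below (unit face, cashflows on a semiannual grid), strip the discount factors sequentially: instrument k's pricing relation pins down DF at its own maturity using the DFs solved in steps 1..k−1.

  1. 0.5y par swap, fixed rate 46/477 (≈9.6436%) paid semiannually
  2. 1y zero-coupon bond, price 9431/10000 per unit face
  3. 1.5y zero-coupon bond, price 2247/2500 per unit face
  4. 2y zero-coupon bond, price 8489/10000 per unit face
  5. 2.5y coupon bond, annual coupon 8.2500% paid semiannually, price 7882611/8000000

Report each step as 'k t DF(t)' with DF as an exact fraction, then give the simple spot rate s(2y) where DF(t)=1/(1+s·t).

step 1 [0.5y] swap r/2=23/477: DF=(1 − 23/477·(0))/(1+23/477) = 477/500 ≈ 0.954000
step 2 [1y] zero: DF = P = 9431/10000 ≈ 0.943100
step 3 [1.5y] zero: DF = P = 2247/2500 ≈ 0.898800
step 4 [2y] zero: DF = P = 8489/10000 ≈ 0.848900
step 5 [2.5y] bond c/2=33/800: DF=(7882611/8000000 − 33/800·(0.954000+0.943100+0.898800+0.848900))/(1+33/800) = 8019/10000 ≈ 0.801900

1 1/2 477/500
2 1 9431/10000
3 3/2 2247/2500
4 2 8489/10000
5 5/2 8019/10000
s(2y) = (1/(8489/10000) − 1)/(2) = 1511/16978 ≈ 8.8998%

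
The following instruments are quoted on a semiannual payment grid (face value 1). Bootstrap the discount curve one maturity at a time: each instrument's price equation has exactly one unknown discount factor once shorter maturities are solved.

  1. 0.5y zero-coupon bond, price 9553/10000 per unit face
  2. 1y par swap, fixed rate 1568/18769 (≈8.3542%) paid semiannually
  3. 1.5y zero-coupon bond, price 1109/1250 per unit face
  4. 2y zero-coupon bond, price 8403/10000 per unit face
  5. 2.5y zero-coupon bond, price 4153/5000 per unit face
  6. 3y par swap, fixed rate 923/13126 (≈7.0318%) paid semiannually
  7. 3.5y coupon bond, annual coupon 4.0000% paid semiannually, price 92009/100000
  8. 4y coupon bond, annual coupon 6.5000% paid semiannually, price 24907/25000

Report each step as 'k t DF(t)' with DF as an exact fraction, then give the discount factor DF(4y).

step 1 [0.5y] zero: DF = P = 9553/10000 ≈ 0.955300
step 2 [1y] swap r/2=784/18769: DF=(1 − 784/18769·(0.955300))/(1+784/18769) = 576/625 ≈ 0.921600
step 3 [1.5y] zero: DF = P = 1109/1250 ≈ 0.887200
step 4 [2y] zero: DF = P = 8403/10000 ≈ 0.840300
step 5 [2.5y] zero: DF = P = 4153/5000 ≈ 0.830600
step 6 [3y] swap r/2=923/26252: DF=(1 − 923/26252·(0.955300+0.921600+0.887200+0.840300+0.830600))/(1+923/26252) = 4077/5000 ≈ 0.815400
step 7 [3.5y] bond c/2=1/50: DF=(92009/100000 − 1/50·(0.955300+0.921600+0.887200+0.840300+0.830600+0.815400))/(1+1/50) = 7991/10000 ≈ 0.799100
step 8 [4y] bond c/2=13/400: DF=(24907/25000 − 13/400·(0.955300+0.921600+0.887200+0.840300+0.830600+0.815400+0.799100))/(1+13/400) = 1549/2000 ≈ 0.774500

1 1/2 9553/10000
2 1 576/625
3 3/2 1109/1250
4 2 8403/10000
5 5/2 4153/5000
6 3 4077/5000
7 7/2 7991/10000
8 4 1549/2000
DF(4y) = 1549/2000 ≈ 0.774500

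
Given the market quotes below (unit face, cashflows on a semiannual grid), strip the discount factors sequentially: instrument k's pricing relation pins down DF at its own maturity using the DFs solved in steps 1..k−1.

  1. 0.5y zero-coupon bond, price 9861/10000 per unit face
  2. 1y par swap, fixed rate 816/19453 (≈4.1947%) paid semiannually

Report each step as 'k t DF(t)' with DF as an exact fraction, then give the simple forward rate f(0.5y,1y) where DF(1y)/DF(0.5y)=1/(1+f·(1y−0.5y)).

step 1 [0.5y] zero: DF = P = 9861/10000 ≈ 0.986100
step 2 [1y] swap r/2=408/19453: DF=(1 − 408/19453·(0.986100))/(1+408/19453) = 1199/1250 ≈ 0.959200

1 1/2 9861/10000
2 1 1199/1250
f(0.5y,1y) = ((9861/10000)/(1199/1250) − 1)/(1/2) = 269/4796 ≈ 5.6088%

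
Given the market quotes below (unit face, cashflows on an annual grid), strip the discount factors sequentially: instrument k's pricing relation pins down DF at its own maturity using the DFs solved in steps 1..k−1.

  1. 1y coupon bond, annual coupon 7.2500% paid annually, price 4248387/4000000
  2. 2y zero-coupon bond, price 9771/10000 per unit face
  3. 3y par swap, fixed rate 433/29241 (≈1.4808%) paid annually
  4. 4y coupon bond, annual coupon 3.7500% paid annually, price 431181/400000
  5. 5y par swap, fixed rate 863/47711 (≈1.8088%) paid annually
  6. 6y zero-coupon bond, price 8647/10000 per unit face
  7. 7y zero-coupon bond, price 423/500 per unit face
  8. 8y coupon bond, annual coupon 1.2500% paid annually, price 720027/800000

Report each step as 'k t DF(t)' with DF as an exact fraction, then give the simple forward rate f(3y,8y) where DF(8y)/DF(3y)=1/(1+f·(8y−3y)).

step 1 [1y] bond c/1=29/400: DF=(4248387/4000000 − 29/400·(0))/(1+29/400) = 9903/10000 ≈ 0.990300
step 2 [2y] zero: DF = P = 9771/10000 ≈ 0.977100
step 3 [3y] swap r/1=433/29241: DF=(1 − 433/29241·(0.990300+0.977100))/(1+433/29241) = 9567/10000 ≈ 0.956700
step 4 [4y] bond c/1=3/80: DF=(431181/400000 − 3/80·(0.990300+0.977100+0.956700))/(1+3/80) = 9333/10000 ≈ 0.933300
step 5 [5y] swap r/1=863/47711: DF=(1 − 863/47711·(0.990300+0.977100+0.956700+0.933300))/(1+863/47711) = 9137/10000 ≈ 0.913700
step 6 [6y] zero: DF = P = 8647/10000 ≈ 0.864700
step 7 [7y] zero: DF = P = 423/500 ≈ 0.846000
step 8 [8y] bond c/1=1/80: DF=(720027/800000 − 1/80·(0.990300+0.977100+0.956700+0.933300+0.913700+0.864700+0.846000))/(1+1/80) = 8089/10000 ≈ 0.808900

1 1 9903/10000
2 2 9771/10000
3 3 9567/10000
4 4 9333/10000
5 5 9137/10000
6 6 8647/10000
7 7 423/500
8 8 8089/10000
f(3y,8y) = ((9567/10000)/(8089/10000) − 1)/(5) = 1478/40445 ≈ 3.6543%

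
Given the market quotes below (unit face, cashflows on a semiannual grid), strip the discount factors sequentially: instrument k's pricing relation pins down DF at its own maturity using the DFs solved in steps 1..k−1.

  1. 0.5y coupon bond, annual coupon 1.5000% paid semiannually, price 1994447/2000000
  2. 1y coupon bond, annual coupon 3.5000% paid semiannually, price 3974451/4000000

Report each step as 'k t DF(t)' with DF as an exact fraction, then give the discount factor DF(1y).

1 1/2 4949/5000
2 1 1919/2000
DF(1y) = 1919/2000 ≈ 0.959500

step 1 [0.5y] bond c/2=3/400: DF=(1994447/2000000 − 3/400·(0))/(1+3/400) = 4949/5000 ≈ 0.989800
step 2 [1y] bond c/2=7/400: DF=(3974451/4000000 − 7/400·(0.989800))/(1+7/400) = 1919/2000 ≈ 0.959500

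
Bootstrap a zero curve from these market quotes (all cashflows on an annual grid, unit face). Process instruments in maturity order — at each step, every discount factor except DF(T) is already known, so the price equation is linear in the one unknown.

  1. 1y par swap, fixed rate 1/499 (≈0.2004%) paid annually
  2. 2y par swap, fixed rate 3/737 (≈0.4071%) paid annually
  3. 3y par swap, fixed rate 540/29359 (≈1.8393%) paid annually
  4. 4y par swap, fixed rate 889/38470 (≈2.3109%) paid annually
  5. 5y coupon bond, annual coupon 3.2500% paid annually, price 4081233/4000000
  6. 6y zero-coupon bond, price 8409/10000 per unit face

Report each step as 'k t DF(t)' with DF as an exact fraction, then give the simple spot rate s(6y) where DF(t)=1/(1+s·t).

1 1 499/500
2 2 9919/10000
3 3 473/500
4 4 9111/10000
5 5 8671/10000
6 6 8409/10000
s(6y) = (1/(8409/10000) − 1)/(6) = 1591/50454 ≈ 3.1534%

step 1 [1y] swap r/1=1/499: DF=(1 − 1/499·(0))/(1+1/499) = 499/500 ≈ 0.998000
step 2 [2y] swap r/1=3/737: DF=(1 − 3/737·(0.998000))/(1+3/737) = 9919/10000 ≈ 0.991900
step 3 [3y] swap r/1=540/29359: DF=(1 − 540/29359·(0.998000+0.991900))/(1+540/29359) = 473/500 ≈ 0.946000
step 4 [4y] swap r/1=889/38470: DF=(1 − 889/38470·(0.998000+0.991900+0.946000))/(1+889/38470) = 9111/10000 ≈ 0.911100
step 5 [5y] bond c/1=13/400: DF=(4081233/4000000 − 13/400·(0.998000+0.991900+0.946000+0.911100))/(1+13/400) = 8671/10000 ≈ 0.867100
step 6 [6y] zero: DF = P = 8409/10000 ≈ 0.840900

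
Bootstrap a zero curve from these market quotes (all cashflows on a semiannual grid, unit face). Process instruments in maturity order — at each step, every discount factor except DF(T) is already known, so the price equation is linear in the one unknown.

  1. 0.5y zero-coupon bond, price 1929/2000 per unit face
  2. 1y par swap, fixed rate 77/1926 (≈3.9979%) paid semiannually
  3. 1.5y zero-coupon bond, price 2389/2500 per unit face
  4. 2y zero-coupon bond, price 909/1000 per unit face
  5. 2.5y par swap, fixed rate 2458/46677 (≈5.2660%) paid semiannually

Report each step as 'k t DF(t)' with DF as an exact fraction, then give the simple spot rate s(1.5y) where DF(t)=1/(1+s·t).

1 1/2 1929/2000
2 1 1923/2000
3 3/2 2389/2500
4 2 909/1000
5 5/2 8771/10000
s(1.5y) = (1/(2389/2500) − 1)/(3/2) = 74/2389 ≈ 3.0975%

step 1 [0.5y] zero: DF = P = 1929/2000 ≈ 0.964500
step 2 [1y] swap r/2=77/3852: DF=(1 − 77/3852·(0.964500))/(1+77/3852) = 1923/2000 ≈ 0.961500
step 3 [1.5y] zero: DF = P = 2389/2500 ≈ 0.955600
step 4 [2y] zero: DF = P = 909/1000 ≈ 0.909000
step 5 [2.5y] swap r/2=1229/46677: DF=(1 − 1229/46677·(0.964500+0.961500+0.955600+0.909000))/(1+1229/46677) = 8771/10000 ≈ 0.877100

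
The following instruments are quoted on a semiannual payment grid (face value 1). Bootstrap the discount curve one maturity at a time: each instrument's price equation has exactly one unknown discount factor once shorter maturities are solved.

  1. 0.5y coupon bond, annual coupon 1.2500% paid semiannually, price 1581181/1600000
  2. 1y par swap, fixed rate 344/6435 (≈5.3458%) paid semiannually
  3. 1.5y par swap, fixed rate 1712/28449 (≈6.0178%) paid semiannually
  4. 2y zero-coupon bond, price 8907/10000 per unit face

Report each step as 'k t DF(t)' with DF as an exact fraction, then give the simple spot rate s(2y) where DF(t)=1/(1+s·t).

step 1 [0.5y] bond c/2=1/160: DF=(1581181/1600000 − 1/160·(0))/(1+1/160) = 9821/10000 ≈ 0.982100
step 2 [1y] swap r/2=172/6435: DF=(1 − 172/6435·(0.982100))/(1+172/6435) = 2371/2500 ≈ 0.948400
step 3 [1.5y] swap r/2=856/28449: DF=(1 − 856/28449·(0.982100+0.948400))/(1+856/28449) = 1143/1250 ≈ 0.914400
step 4 [2y] zero: DF = P = 8907/10000 ≈ 0.890700

1 1/2 9821/10000
2 1 2371/2500
3 3/2 1143/1250
4 2 8907/10000
s(2y) = (1/(8907/10000) − 1)/(2) = 1093/17814 ≈ 6.1356%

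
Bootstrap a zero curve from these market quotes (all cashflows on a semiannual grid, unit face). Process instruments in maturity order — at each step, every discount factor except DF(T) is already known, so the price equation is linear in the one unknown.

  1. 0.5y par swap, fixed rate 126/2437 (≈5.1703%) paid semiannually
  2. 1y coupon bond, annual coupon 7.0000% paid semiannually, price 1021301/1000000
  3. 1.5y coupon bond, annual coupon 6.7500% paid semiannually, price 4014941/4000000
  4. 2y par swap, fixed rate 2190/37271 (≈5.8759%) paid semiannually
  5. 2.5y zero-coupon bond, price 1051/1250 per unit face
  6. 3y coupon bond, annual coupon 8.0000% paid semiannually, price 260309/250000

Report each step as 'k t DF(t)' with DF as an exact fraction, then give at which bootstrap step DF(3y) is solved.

step 1 [0.5y] swap r/2=63/2437: DF=(1 − 63/2437·(0))/(1+63/2437) = 2437/2500 ≈ 0.974800
step 2 [1y] bond c/2=7/200: DF=(1021301/1000000 − 7/200·(0.974800))/(1+7/200) = 4769/5000 ≈ 0.953800
step 3 [1.5y] bond c/2=27/800: DF=(4014941/4000000 − 27/800·(0.974800+0.953800))/(1+27/800) = 227/250 ≈ 0.908000
step 4 [2y] swap r/2=1095/37271: DF=(1 − 1095/37271·(0.974800+0.953800+0.908000))/(1+1095/37271) = 1781/2000 ≈ 0.890500
step 5 [2.5y] zero: DF = P = 1051/1250 ≈ 0.840800
step 6 [3y] bond c/2=1/25: DF=(260309/250000 − 1/25·(0.974800+0.953800+0.908000+0.890500+0.840800))/(1+1/25) = 1651/2000 ≈ 0.825500

1 1/2 2437/2500
2 1 4769/5000
3 3/2 227/250
4 2 1781/2000
5 5/2 1051/1250
6 3 1651/2000
DF(3y) is solved at step 6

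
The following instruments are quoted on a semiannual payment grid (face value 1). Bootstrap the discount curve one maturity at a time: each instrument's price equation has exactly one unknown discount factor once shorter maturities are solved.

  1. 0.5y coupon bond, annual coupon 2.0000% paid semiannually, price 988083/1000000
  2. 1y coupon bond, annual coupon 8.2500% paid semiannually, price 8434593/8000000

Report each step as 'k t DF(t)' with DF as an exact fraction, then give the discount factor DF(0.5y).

step 1 [0.5y] bond c/2=1/100: DF=(988083/1000000 − 1/100·(0))/(1+1/100) = 9783/10000 ≈ 0.978300
step 2 [1y] bond c/2=33/800: DF=(8434593/8000000 − 33/800·(0.978300))/(1+33/800) = 4869/5000 ≈ 0.973800

1 1/2 9783/10000
2 1 4869/5000
DF(0.5y) = 9783/10000 ≈ 0.978300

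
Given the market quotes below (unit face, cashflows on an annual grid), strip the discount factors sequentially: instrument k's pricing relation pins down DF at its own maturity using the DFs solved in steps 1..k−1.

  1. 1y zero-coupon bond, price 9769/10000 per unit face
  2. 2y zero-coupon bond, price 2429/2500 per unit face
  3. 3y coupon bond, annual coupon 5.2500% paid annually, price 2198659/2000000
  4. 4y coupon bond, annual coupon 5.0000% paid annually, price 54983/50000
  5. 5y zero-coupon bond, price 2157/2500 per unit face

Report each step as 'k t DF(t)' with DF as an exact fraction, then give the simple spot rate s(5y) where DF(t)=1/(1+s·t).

1 1 9769/10000
2 2 2429/2500
3 3 9473/10000
4 4 4547/5000
5 5 2157/2500
s(5y) = (1/(2157/2500) − 1)/(5) = 343/10785 ≈ 3.1803%

step 1 [1y] zero: DF = P = 9769/10000 ≈ 0.976900
step 2 [2y] zero: DF = P = 2429/2500 ≈ 0.971600
step 3 [3y] bond c/1=21/400: DF=(2198659/2000000 − 21/400·(0.976900+0.971600))/(1+21/400) = 9473/10000 ≈ 0.947300
step 4 [4y] bond c/1=1/20: DF=(54983/50000 − 1/20·(0.976900+0.971600+0.947300))/(1+1/20) = 4547/5000 ≈ 0.909400
step 5 [5y] zero: DF = P = 2157/2500 ≈ 0.862800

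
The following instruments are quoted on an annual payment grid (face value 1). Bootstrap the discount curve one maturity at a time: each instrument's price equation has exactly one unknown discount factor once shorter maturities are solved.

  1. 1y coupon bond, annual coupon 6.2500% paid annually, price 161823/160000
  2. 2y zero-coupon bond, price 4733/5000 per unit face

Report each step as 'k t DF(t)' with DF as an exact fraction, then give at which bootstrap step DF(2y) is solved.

step 1 [1y] bond c/1=1/16: DF=(161823/160000 − 1/16·(0))/(1+1/16) = 9519/10000 ≈ 0.951900
step 2 [2y] zero: DF = P = 4733/5000 ≈ 0.946600

1 1 9519/10000
2 2 4733/5000
DF(2y) is solved at step 2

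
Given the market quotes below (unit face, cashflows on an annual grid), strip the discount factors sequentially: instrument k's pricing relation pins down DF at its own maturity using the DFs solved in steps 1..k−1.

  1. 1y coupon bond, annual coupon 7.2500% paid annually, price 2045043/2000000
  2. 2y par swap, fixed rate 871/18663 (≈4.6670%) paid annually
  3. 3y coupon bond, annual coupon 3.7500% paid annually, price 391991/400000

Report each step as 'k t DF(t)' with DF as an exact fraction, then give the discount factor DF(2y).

1 1 4767/5000
2 2 9129/10000
3 3 8771/10000
DF(2y) = 9129/10000 ≈ 0.912900

step 1 [1y] bond c/1=29/400: DF=(2045043/2000000 − 29/400·(0))/(1+29/400) = 4767/5000 ≈ 0.953400
step 2 [2y] swap r/1=871/18663: DF=(1 − 871/18663·(0.953400))/(1+871/18663) = 9129/10000 ≈ 0.912900
step 3 [3y] bond c/1=3/80: DF=(391991/400000 − 3/80·(0.953400+0.912900))/(1+3/80) = 8771/10000 ≈ 0.877100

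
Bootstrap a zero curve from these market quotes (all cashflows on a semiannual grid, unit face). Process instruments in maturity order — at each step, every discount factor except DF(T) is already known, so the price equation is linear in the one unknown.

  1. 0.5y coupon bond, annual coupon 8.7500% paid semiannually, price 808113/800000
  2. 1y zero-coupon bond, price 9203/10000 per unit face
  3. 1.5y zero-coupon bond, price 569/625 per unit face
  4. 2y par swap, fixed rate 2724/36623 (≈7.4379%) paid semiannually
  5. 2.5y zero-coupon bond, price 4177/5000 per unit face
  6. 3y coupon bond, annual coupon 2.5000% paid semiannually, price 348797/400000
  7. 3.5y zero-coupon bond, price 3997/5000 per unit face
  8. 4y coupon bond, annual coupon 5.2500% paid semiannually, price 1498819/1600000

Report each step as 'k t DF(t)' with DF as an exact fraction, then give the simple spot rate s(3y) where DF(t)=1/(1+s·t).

1 1/2 4839/5000
2 1 9203/10000
3 3/2 569/625
4 2 4319/5000
5 5/2 4177/5000
6 3 8057/10000
7 7/2 3997/5000
8 4 7567/10000
s(3y) = (1/(8057/10000) − 1)/(3) = 1943/24171 ≈ 8.0386%

step 1 [0.5y] bond c/2=7/160: DF=(808113/800000 − 7/160·(0))/(1+7/160) = 4839/5000 ≈ 0.967800
step 2 [1y] zero: DF = P = 9203/10000 ≈ 0.920300
step 3 [1.5y] zero: DF = P = 569/625 ≈ 0.910400
step 4 [2y] swap r/2=1362/36623: DF=(1 − 1362/36623·(0.967800+0.920300+0.910400))/(1+1362/36623) = 4319/5000 ≈ 0.863800
step 5 [2.5y] zero: DF = P = 4177/5000 ≈ 0.835400
step 6 [3y] bond c/2=1/80: DF=(348797/400000 − 1/80·(0.967800+0.920300+0.910400+0.863800+0.835400))/(1+1/80) = 8057/10000 ≈ 0.805700
step 7 [3.5y] zero: DF = P = 3997/5000 ≈ 0.799400
step 8 [4y] bond c/2=21/800: DF=(1498819/1600000 − 21/800·(0.967800+0.920300+0.910400+0.863800+0.835400+0.805700+0.799400))/(1+21/800) = 7567/10000 ≈ 0.756700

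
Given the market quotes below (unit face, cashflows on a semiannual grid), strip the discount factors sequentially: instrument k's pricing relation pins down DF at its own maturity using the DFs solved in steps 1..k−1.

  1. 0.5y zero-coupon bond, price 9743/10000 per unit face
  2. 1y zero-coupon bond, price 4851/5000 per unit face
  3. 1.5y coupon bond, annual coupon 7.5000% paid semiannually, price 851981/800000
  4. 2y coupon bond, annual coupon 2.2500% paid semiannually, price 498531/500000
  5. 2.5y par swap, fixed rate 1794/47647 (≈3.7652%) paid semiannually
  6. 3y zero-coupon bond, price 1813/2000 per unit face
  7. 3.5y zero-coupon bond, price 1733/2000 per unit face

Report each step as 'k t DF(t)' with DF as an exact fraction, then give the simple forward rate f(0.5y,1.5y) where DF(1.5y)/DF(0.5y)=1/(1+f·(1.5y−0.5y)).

1 1/2 9743/10000
2 1 4851/5000
3 3/2 4781/5000
4 2 9537/10000
5 5/2 9103/10000
6 3 1813/2000
7 7/2 1733/2000
f(0.5y,1.5y) = ((9743/10000)/(4781/5000) − 1)/(1) = 181/9562 ≈ 1.8929%

step 1 [0.5y] zero: DF = P = 9743/10000 ≈ 0.974300
step 2 [1y] zero: DF = P = 4851/5000 ≈ 0.970200
step 3 [1.5y] bond c/2=3/80: DF=(851981/800000 − 3/80·(0.974300+0.970200))/(1+3/80) = 4781/5000 ≈ 0.956200
step 4 [2y] bond c/2=9/800: DF=(498531/500000 − 9/800·(0.974300+0.970200+0.956200))/(1+9/800) = 9537/10000 ≈ 0.953700
step 5 [2.5y] swap r/2=897/47647: DF=(1 − 897/47647·(0.974300+0.970200+0.956200+0.953700))/(1+897/47647) = 9103/10000 ≈ 0.910300
step 6 [3y] zero: DF = P = 1813/2000 ≈ 0.906500
step 7 [3.5y] zero: DF = P = 1733/2000 ≈ 0.866500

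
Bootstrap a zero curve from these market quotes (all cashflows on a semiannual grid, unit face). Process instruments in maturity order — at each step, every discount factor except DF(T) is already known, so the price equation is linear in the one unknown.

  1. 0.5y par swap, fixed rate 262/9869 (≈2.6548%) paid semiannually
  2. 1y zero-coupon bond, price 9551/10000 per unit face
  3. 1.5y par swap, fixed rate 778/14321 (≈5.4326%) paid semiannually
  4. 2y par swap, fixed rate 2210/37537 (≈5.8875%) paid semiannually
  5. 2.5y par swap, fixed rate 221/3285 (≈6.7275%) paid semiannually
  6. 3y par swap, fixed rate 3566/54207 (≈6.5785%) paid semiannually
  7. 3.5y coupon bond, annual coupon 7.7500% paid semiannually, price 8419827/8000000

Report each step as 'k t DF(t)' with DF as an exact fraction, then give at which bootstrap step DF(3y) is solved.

1 1/2 9869/10000
2 1 9551/10000
3 3/2 4611/5000
4 2 1779/2000
5 5/2 8453/10000
6 3 8217/10000
7 7/2 811/1000
DF(3y) is solved at step 6

step 1 [0.5y] swap r/2=131/9869: DF=(1 − 131/9869·(0))/(1+131/9869) = 9869/10000 ≈ 0.986900
step 2 [1y] zero: DF = P = 9551/10000 ≈ 0.955100
step 3 [1.5y] swap r/2=389/14321: DF=(1 − 389/14321·(0.986900+0.955100))/(1+389/14321) = 4611/5000 ≈ 0.922200
step 4 [2y] swap r/2=1105/37537: DF=(1 − 1105/37537·(0.986900+0.955100+0.922200))/(1+1105/37537) = 1779/2000 ≈ 0.889500
step 5 [2.5y] swap r/2=221/6570: DF=(1 − 221/6570·(0.986900+0.955100+0.922200+0.889500))/(1+221/6570) = 8453/10000 ≈ 0.845300
step 6 [3y] swap r/2=1783/54207: DF=(1 − 1783/54207·(0.986900+0.955100+0.922200+0.889500+0.845300))/(1+1783/54207) = 8217/10000 ≈ 0.821700
step 7 [3.5y] bond c/2=31/800: DF=(8419827/8000000 − 31/800·(0.986900+0.955100+0.922200+0.889500+0.845300+0.821700))/(1+31/800) = 811/1000 ≈ 0.811000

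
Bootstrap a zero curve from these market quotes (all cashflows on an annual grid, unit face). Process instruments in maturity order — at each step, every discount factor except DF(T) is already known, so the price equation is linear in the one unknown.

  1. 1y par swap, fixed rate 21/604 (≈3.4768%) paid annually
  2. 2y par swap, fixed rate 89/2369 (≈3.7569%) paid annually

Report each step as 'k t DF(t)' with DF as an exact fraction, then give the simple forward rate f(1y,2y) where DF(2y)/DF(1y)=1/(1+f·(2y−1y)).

1 1 604/625
2 2 1161/1250
f(1y,2y) = ((604/625)/(1161/1250) − 1)/(1) = 47/1161 ≈ 4.0482%

step 1 [1y] swap r/1=21/604: DF=(1 − 21/604·(0))/(1+21/604) = 604/625 ≈ 0.966400
step 2 [2y] swap r/1=89/2369: DF=(1 − 89/2369·(0.966400))/(1+89/2369) = 1161/1250 ≈ 0.928800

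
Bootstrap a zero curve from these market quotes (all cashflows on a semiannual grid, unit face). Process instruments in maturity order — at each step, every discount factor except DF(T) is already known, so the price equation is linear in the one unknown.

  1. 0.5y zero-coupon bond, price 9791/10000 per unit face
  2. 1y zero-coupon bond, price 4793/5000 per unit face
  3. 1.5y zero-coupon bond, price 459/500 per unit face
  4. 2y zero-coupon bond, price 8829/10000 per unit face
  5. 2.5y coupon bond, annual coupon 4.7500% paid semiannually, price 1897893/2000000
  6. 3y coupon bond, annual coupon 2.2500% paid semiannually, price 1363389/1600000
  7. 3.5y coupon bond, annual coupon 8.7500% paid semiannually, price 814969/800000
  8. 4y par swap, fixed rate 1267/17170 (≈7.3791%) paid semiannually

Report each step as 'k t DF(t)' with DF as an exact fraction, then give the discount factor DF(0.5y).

1 1/2 9791/10000
2 1 4793/5000
3 3/2 459/500
4 2 8829/10000
5 5/2 4201/5000
6 3 7917/10000
7 7/2 7509/10000
8 4 3733/5000
DF(0.5y) = 9791/10000 ≈ 0.979100

step 1 [0.5y] zero: DF = P = 9791/10000 ≈ 0.979100
step 2 [1y] zero: DF = P = 4793/5000 ≈ 0.958600
step 3 [1.5y] zero: DF = P = 459/500 ≈ 0.918000
step 4 [2y] zero: DF = P = 8829/10000 ≈ 0.882900
step 5 [2.5y] bond c/2=19/800: DF=(1897893/2000000 − 19/800·(0.979100+0.958600+0.918000+0.882900))/(1+19/800) = 4201/5000 ≈ 0.840200
step 6 [3y] bond c/2=9/800: DF=(1363389/1600000 − 9/800·(0.979100+0.958600+0.918000+0.882900+0.840200))/(1+9/800) = 7917/10000 ≈ 0.791700
step 7 [3.5y] bond c/2=7/160: DF=(814969/800000 − 7/160·(0.979100+0.958600+0.918000+0.882900+0.840200+0.791700))/(1+7/160) = 7509/10000 ≈ 0.750900
step 8 [4y] swap r/2=1267/34340: DF=(1 − 1267/34340·(0.979100+0.958600+0.918000+0.882900+0.840200+0.791700+0.750900))/(1+1267/34340) = 3733/5000 ≈ 0.746600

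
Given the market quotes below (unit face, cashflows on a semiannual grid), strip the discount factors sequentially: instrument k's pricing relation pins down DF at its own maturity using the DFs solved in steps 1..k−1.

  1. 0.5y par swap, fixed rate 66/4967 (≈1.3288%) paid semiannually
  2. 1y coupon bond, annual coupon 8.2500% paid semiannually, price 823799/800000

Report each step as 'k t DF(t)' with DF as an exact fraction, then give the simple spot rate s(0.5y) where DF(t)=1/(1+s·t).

1 1/2 4967/5000
2 1 1187/1250
s(0.5y) = (1/(4967/5000) − 1)/(1/2) = 66/4967 ≈ 1.3288%

step 1 [0.5y] swap r/2=33/4967: DF=(1 − 33/4967·(0))/(1+33/4967) = 4967/5000 ≈ 0.993400
step 2 [1y] bond c/2=33/800: DF=(823799/800000 − 33/800·(0.993400))/(1+33/800) = 1187/1250 ≈ 0.949600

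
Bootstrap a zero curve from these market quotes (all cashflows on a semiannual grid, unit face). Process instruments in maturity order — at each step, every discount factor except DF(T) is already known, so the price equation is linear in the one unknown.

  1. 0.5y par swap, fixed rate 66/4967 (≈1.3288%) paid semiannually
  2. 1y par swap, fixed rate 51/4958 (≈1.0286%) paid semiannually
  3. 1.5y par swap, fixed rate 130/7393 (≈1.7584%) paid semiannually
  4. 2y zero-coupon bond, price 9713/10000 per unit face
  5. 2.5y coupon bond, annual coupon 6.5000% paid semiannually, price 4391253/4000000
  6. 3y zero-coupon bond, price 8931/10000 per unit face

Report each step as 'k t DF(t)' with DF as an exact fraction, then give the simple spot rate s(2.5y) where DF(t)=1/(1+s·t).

step 1 [0.5y] swap r/2=33/4967: DF=(1 − 33/4967·(0))/(1+33/4967) = 4967/5000 ≈ 0.993400
step 2 [1y] swap r/2=51/9916: DF=(1 − 51/9916·(0.993400))/(1+51/9916) = 4949/5000 ≈ 0.989800
step 3 [1.5y] swap r/2=65/7393: DF=(1 − 65/7393·(0.993400+0.989800))/(1+65/7393) = 487/500 ≈ 0.974000
step 4 [2y] zero: DF = P = 9713/10000 ≈ 0.971300
step 5 [2.5y] bond c/2=13/400: DF=(4391253/4000000 − 13/400·(0.993400+0.989800+0.974000+0.971300))/(1+13/400) = 2349/2500 ≈ 0.939600
step 6 [3y] zero: DF = P = 8931/10000 ≈ 0.893100

1 1/2 4967/5000
2 1 4949/5000
3 3/2 487/500
4 2 9713/10000
5 5/2 2349/2500
6 3 8931/10000
s(2.5y) = (1/(2349/2500) − 1)/(5/2) = 302/11745 ≈ 2.5713%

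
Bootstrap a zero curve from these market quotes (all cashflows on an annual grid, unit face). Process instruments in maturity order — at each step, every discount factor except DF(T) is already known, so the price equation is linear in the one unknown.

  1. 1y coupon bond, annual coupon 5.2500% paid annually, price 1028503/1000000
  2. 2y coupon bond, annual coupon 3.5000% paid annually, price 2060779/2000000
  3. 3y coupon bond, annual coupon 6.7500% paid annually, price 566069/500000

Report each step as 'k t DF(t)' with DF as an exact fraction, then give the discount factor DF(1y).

1 1 2443/2500
2 2 77/80
3 3 9379/10000
DF(1y) = 2443/2500 ≈ 0.977200

step 1 [1y] bond c/1=21/400: DF=(1028503/1000000 − 21/400·(0))/(1+21/400) = 2443/2500 ≈ 0.977200
step 2 [2y] bond c/1=7/200: DF=(2060779/2000000 − 7/200·(0.977200))/(1+7/200) = 77/80 ≈ 0.962500
step 3 [3y] bond c/1=27/400: DF=(566069/500000 − 27/400·(0.977200+0.962500))/(1+27/400) = 9379/10000 ≈ 0.937900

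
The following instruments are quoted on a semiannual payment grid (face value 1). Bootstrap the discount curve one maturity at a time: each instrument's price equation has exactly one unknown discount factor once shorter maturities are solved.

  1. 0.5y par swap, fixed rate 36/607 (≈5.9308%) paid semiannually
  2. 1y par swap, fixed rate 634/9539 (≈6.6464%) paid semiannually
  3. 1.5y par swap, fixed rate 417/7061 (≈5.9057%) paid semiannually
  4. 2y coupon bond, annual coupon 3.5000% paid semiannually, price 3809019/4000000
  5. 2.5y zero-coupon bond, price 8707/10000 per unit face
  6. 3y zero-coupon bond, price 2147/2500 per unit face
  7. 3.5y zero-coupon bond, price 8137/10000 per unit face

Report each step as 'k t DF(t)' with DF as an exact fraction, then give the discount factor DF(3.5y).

step 1 [0.5y] swap r/2=18/607: DF=(1 − 18/607·(0))/(1+18/607) = 607/625 ≈ 0.971200
step 2 [1y] swap r/2=317/9539: DF=(1 − 317/9539·(0.971200))/(1+317/9539) = 4683/5000 ≈ 0.936600
step 3 [1.5y] swap r/2=417/14122: DF=(1 − 417/14122·(0.971200+0.936600))/(1+417/14122) = 4583/5000 ≈ 0.916600
step 4 [2y] bond c/2=7/400: DF=(3809019/4000000 − 7/400·(0.971200+0.936600+0.916600))/(1+7/400) = 8873/10000 ≈ 0.887300
step 5 [2.5y] zero: DF = P = 8707/10000 ≈ 0.870700
step 6 [3y] zero: DF = P = 2147/2500 ≈ 0.858800
step 7 [3.5y] zero: DF = P = 8137/10000 ≈ 0.813700

1 1/2 607/625
2 1 4683/5000
3 3/2 4583/5000
4 2 8873/10000
5 5/2 8707/10000
6 3 2147/2500
7 7/2 8137/10000
DF(3.5y) = 8137/10000 ≈ 0.813700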